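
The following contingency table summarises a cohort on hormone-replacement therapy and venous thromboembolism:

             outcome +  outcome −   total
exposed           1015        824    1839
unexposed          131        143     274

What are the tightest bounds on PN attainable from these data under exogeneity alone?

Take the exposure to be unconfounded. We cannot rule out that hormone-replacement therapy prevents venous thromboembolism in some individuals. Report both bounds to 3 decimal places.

0.134 ≤ PN ≤ 0.946

p₁ = P(outcome | exposed) = 1015/1839 = 0.55193
p₀ = P(outcome | unexposed) = 131/274 = 0.4781
Under exogeneity alone the bounds on PN are max{0,(p₁−p₀)/p₁} ≤ PN ≤ min{1,(1−p₀)/p₁}.
  lower = (p₁ − p₀)/p₁ = 0.073828 / 0.55193 ≈ 0.1338
  upper = min{1, (1 − p₀)/p₁} = 0.5219 / 0.55193 ≈ 0.9456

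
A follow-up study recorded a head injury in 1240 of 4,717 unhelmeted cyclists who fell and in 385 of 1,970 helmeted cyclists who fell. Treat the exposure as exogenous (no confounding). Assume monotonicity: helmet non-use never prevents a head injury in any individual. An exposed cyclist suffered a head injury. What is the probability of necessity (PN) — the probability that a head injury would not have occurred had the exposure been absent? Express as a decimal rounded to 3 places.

p₁ = P(outcome | exposed) = 1240/4717 = 0.26288
p₀ = P(outcome | unexposed) = 385/1970 = 0.19543
Under exogeneity and monotonicity, PN = (p₁ − p₀) / p₁.
PN = (0.26288 − 0.19543) / 0.26288 = 0.067447 / 0.26288 ≈ 0.2566

PN ≈ 0.257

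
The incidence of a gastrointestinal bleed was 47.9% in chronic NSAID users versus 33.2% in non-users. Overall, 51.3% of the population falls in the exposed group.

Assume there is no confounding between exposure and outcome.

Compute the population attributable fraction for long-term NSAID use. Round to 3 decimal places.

p₁ = 0.479, p₀ = 0.332.
Overall risk P(Y=1) = π·p₁ + (1−π)·p₀ = 0.513×0.479 + 0.487×0.332 = 0.40741.
Under exogeneity, PAF = [P(Y=1) − p₀] / P(Y=1).
PAF = (0.40741 − 0.332) / 0.40741 ≈ 0.1851

PAF ≈ 0.185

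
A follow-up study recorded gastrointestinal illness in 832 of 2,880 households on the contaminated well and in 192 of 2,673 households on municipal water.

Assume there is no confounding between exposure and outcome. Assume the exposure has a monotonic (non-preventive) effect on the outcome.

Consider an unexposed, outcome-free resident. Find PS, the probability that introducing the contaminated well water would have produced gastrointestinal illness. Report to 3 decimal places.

p₁ = P(outcome | exposed) = 832/2880 = 0.28889
p₀ = P(outcome | unexposed) = 192/2673 = 0.071829
Under exogeneity and monotonicity, PS = (p₁ − p₀) / (1 − p₀).
PS = (0.28889 − 0.071829) / (1 − 0.071829) = 0.21706 / 0.92817 ≈ 0.2339

PS ≈ 0.234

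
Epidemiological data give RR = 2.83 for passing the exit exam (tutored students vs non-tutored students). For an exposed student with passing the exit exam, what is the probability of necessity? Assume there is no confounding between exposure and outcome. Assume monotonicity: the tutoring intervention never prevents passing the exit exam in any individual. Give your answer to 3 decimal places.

Under exogeneity and monotonicity, PN = (RR − 1) / RR = 1 − 1/RR.
PN = (2.83 − 1) / 2.83 = 1.83 / 2.83 ≈ 0.6466

PN ≈ 0.647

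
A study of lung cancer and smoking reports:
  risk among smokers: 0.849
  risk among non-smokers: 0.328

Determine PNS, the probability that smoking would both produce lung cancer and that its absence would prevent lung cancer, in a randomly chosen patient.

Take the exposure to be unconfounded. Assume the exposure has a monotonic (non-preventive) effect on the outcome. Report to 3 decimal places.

PNS ≈ 0.521

Let p₁ = 0.849, p₀ = 0.328.
Under exogeneity and monotonicity, PNS = p₁ − p₀.
PNS = 0.849 − 0.328 = 0.521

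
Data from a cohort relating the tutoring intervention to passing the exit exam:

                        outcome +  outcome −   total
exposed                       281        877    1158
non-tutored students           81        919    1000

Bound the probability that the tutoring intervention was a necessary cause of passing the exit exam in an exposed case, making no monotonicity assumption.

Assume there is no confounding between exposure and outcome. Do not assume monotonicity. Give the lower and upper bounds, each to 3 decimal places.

0.666 ≤ PN ≤ 1.000

p₁ = P(outcome | exposed) = 281/1158 = 0.24266
p₀ = P(outcome | unexposed) = 81/1000 = 0.081
Under exogeneity alone the bounds on PN are max{0,(p₁−p₀)/p₁} ≤ PN ≤ min{1,(1−p₀)/p₁}.
  lower = (p₁ − p₀)/p₁ = 0.16166 / 0.24266 ≈ 0.6662
  upper = min{1, (1 − p₀)/p₁} = 0.919 / 0.24266 ≈ 3.7872 → capped at 1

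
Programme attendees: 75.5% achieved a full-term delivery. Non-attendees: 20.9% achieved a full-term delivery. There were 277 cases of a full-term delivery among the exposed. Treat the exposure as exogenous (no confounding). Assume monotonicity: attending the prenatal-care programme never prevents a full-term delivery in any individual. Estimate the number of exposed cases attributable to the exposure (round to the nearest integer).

p₁ = 0.755, p₀ = 0.209.
PN = (p₁ − p₀)/p₁ = (0.755 − 0.209) / 0.755 ≈ 0.72318.
Attributable cases ≈ PN × (exposed cases) = 0.72318 × 277 ≈ 200.32.

about 200 cases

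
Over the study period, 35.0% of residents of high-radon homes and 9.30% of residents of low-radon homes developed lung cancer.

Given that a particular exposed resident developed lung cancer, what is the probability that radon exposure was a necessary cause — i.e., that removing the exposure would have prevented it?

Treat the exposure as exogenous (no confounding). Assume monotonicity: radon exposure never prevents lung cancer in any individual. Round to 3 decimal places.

p₁ = 0.35, p₀ = 0.093.
Under exogeneity and monotonicity, PN = (p₁ − p₀) / p₁.
PN = (0.35 − 0.093) / 0.35 = 0.257 / 0.35 ≈ 0.7343

PN ≈ 0.734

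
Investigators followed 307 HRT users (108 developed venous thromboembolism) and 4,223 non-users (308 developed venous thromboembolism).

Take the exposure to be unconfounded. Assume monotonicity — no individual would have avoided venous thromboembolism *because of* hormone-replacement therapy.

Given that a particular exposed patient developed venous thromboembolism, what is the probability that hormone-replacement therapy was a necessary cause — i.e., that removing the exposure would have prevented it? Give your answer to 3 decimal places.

p₁ = P(outcome | exposed) = 108/307 = 0.35179
p₀ = P(outcome | unexposed) = 308/4223 = 0.072934
Under exogeneity and monotonicity, PN = (p₁ − p₀) / p₁.
PN = (0.35179 − 0.072934) / 0.35179 = 0.27886 / 0.35179 ≈ 0.7927

PN ≈ 0.793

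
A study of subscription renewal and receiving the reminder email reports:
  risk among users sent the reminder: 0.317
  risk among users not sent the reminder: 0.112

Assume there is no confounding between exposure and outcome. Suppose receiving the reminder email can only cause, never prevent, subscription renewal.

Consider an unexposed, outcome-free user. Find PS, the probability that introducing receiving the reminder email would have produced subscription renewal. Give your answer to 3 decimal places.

Let p₁ = 0.317, p₀ = 0.112.
Under exogeneity and monotonicity, PS = (p₁ − p₀) / (1 − p₀).
PS = (0.317 − 0.112) / (1 − 0.112) = 0.205 / 0.888 ≈ 0.2309

PS ≈ 0.231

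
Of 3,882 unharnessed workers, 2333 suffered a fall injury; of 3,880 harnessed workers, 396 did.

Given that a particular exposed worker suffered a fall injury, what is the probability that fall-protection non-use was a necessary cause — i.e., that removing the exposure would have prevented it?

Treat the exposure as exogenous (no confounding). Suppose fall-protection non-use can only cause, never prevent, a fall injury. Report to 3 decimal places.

PN ≈ 0.830

p₁ = P(outcome | exposed) = 2333/3882 = 0.60098
p₀ = P(outcome | unexposed) = 396/3880 = 0.10206
Under exogeneity and monotonicity, PN = (p₁ − p₀) / p₁.
PN = (0.60098 − 0.10206) / 0.60098 = 0.49892 / 0.60098 ≈ 0.8302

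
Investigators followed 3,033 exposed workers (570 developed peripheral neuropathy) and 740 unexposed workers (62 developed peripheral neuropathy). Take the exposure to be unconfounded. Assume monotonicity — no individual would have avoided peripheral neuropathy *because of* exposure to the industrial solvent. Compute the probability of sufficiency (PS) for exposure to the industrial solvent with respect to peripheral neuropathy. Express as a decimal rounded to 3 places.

p₁ = P(outcome | exposed) = 570/3033 = 0.18793
p₀ = P(outcome | unexposed) = 62/740 = 0.083784
Under exogeneity and monotonicity, PS = (p₁ − p₀) / (1 − p₀).
PS = (0.18793 − 0.083784) / (1 − 0.083784) = 0.10415 / 0.91622 ≈ 0.1137

PS ≈ 0.114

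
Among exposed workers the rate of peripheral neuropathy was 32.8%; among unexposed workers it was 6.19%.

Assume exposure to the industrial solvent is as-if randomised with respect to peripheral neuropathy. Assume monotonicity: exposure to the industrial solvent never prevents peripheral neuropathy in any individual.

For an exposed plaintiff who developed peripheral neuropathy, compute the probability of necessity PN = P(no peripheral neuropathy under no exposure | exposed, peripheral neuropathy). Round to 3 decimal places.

PN ≈ 0.811

p₁ = 0.328, p₀ = 0.0619.
Under exogeneity and monotonicity, PN = (p₁ − p₀) / p₁.
PN = (0.328 − 0.0619) / 0.328 = 0.2661 / 0.328 ≈ 0.8113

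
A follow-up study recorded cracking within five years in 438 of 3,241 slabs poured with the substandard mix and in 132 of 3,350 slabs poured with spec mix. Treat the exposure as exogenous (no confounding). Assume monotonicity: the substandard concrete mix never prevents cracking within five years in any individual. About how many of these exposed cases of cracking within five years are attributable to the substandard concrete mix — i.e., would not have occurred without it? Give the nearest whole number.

p₁ = P(outcome | exposed) = 438/3241 = 0.13514
p₀ = P(outcome | unexposed) = 132/3350 = 0.039403
PN = (p₁ − p₀)/p₁ = (0.13514 − 0.039403) / 0.13514 ≈ 0.70844.
Attributable cases ≈ PN × (exposed cases) = 0.70844 × 438 ≈ 310.29.

about 310 cases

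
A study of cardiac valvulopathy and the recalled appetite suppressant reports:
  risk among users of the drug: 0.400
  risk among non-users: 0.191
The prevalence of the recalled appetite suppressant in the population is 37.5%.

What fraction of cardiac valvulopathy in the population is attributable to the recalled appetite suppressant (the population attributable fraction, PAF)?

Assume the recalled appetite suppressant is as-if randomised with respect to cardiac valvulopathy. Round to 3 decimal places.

PAF ≈ 0.291

Let p₁ = 0.4, p₀ = 0.191.
Overall risk P(Y=1) = π·p₁ + (1−π)·p₀ = 0.375×0.4 + 0.625×0.191 = 0.26938.
Under exogeneity, PAF = [P(Y=1) − p₀] / P(Y=1).
PAF = (0.26938 − 0.191) / 0.26938 ≈ 0.2910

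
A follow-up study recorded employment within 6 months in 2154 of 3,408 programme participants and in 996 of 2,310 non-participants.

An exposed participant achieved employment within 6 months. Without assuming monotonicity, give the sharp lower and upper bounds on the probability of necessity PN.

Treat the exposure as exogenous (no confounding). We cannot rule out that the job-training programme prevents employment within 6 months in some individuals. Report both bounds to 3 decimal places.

p₁ = P(outcome | exposed) = 2154/3408 = 0.63204
p₀ = P(outcome | unexposed) = 996/2310 = 0.43117
Under exogeneity alone the bounds on PN are max{0,(p₁−p₀)/p₁} ≤ PN ≤ min{1,(1−p₀)/p₁}.
  lower = (p₁ − p₀)/p₁ = 0.20087 / 0.63204 ≈ 0.3178
  upper = min{1, (1 − p₀)/p₁} = 0.56883 / 0.63204 ≈ 0.9000

0.318 ≤ PN ≤ 0.900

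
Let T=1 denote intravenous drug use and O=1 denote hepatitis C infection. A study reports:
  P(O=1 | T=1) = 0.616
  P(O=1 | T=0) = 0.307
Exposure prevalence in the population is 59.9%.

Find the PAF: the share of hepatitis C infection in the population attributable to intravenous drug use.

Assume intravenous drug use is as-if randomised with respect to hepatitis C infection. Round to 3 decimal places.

Let p₁ = 0.616, p₀ = 0.307.
Overall risk P(Y=1) = π·p₁ + (1−π)·p₀ = 0.599×0.616 + 0.401×0.307 = 0.49209.
Under exogeneity, PAF = [P(Y=1) − p₀] / P(Y=1).
PAF = (0.49209 − 0.307) / 0.49209 ≈ 0.3761

PAF ≈ 0.376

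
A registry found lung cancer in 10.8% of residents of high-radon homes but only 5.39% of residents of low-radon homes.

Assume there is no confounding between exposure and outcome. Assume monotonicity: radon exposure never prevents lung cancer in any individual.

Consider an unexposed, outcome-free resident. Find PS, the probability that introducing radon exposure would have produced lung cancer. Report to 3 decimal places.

p₁ = 0.108, p₀ = 0.0539.
Under exogeneity and monotonicity, PS = (p₁ − p₀) / (1 − p₀).
PS = (0.108 − 0.0539) / (1 − 0.0539) = 0.0541 / 0.9461 ≈ 0.0572

PS ≈ 0.057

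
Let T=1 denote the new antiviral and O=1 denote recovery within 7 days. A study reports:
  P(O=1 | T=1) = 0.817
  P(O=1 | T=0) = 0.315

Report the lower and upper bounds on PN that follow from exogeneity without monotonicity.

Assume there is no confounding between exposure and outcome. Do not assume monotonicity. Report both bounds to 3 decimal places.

Let p₁ = 0.817, p₀ = 0.315.
Under exogeneity alone the bounds on PN are max{0,(p₁−p₀)/p₁} ≤ PN ≤ min{1,(1−p₀)/p₁}.
  lower = (p₁ − p₀)/p₁ = 0.502 / 0.817 ≈ 0.6144
  upper = min{1, (1 − p₀)/p₁} = 0.685 / 0.817 ≈ 0.8384

0.614 ≤ PN ≤ 0.838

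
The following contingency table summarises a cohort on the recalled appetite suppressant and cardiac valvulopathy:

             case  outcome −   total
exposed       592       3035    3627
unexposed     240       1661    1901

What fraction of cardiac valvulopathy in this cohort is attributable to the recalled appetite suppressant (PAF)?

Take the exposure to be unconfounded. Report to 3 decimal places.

PAF ≈ 0.161

p₁ = P(outcome | exposed) = 592/3627 = 0.16322
p₀ = P(outcome | unexposed) = 240/1901 = 0.12625
Exposure prevalence π = 3627/5528 = 0.65611; overall risk P(Y=1) = 0.15051.
Under exogeneity, PAF = [P(Y=1) − p₀]/P(Y=1).
PAF = (0.15051 − 0.12625) / 0.15051 ≈ 0.1612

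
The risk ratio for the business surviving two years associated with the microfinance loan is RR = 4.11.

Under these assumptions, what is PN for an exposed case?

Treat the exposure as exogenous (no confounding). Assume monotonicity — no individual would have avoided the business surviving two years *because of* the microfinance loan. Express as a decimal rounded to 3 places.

Under exogeneity and monotonicity, PN = (RR − 1) / RR = 1 − 1/RR.
PN = (4.11 − 1) / 4.11 = 3.11 / 4.11 ≈ 0.7567

PN ≈ 0.757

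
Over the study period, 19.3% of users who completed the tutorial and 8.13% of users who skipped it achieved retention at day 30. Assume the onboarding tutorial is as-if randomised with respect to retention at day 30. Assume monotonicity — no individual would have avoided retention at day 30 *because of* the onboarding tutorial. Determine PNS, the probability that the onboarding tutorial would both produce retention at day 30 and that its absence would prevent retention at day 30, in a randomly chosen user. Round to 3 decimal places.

p₁ = 0.193, p₀ = 0.0813.
Under exogeneity and monotonicity, PNS = p₁ − p₀.
PNS = 0.193 − 0.0813 = 0.1117

PNS ≈ 0.112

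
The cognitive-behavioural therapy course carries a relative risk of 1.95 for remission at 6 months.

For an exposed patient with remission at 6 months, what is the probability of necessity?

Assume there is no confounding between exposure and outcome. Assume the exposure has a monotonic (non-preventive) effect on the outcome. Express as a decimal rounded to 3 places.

Under exogeneity and monotonicity, PN = (RR − 1) / RR = 1 − 1/RR.
PN = (1.95 − 1) / 1.95 = 0.95 / 1.95 ≈ 0.4872

PN ≈ 0.487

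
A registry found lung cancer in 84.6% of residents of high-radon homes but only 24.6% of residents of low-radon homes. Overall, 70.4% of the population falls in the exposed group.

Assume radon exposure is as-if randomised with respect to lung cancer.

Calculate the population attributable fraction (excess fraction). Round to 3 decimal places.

p₁ = 0.846, p₀ = 0.246.
Overall risk P(Y=1) = π·p₁ + (1−π)·p₀ = 0.704×0.846 + 0.296×0.246 = 0.6684.
Under exogeneity, PAF = [P(Y=1) − p₀] / P(Y=1).
PAF = (0.6684 − 0.246) / 0.6684 ≈ 0.6320

PAF ≈ 0.632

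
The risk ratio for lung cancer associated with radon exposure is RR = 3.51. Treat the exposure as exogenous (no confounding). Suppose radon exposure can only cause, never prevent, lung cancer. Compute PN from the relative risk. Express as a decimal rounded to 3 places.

Under exogeneity and monotonicity, PN = (RR − 1) / RR = 1 − 1/RR.
PN = (3.51 − 1) / 3.51 = 2.51 / 3.51 ≈ 0.7151

PN ≈ 0.715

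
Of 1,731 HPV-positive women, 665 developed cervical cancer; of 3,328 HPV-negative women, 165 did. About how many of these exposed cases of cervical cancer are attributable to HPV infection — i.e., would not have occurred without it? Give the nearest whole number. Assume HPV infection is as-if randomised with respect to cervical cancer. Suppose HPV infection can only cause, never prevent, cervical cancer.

about 579 cases

p₁ = P(outcome | exposed) = 665/1731 = 0.38417
p₀ = P(outcome | unexposed) = 165/3328 = 0.049579
PN = (p₁ − p₀)/p₁ = (0.38417 − 0.049579) / 0.38417 ≈ 0.87094.
Attributable cases ≈ PN × (exposed cases) = 0.87094 × 665 ≈ 579.18.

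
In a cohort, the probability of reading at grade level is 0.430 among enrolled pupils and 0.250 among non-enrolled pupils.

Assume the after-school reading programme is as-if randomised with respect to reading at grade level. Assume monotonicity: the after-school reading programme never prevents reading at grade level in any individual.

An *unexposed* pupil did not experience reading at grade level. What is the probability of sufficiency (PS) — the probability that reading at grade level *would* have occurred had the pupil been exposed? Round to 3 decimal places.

PS ≈ 0.240

Let p₁ = 0.43, p₀ = 0.25.
Under exogeneity and monotonicity, PS = (p₁ − p₀) / (1 − p₀).
PS = (0.43 − 0.25) / (1 − 0.25) = 0.18 / 0.75 ≈ 0.2400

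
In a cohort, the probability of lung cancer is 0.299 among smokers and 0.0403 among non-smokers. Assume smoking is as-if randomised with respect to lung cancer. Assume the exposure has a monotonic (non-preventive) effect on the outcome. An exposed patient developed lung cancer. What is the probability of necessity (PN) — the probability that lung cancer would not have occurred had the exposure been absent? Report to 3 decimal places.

Let p₁ = 0.299, p₀ = 0.0403.
Under exogeneity and monotonicity, PN = (p₁ − p₀) / p₁.
PN = (0.299 − 0.0403) / 0.299 = 0.2587 / 0.299 ≈ 0.8652

PN ≈ 0.865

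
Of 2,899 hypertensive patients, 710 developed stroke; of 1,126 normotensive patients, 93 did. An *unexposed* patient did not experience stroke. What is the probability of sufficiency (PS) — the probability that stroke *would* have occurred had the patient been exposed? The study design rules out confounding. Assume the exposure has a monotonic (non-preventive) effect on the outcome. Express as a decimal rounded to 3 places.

p₁ = P(outcome | exposed) = 710/2899 = 0.24491
p₀ = P(outcome | unexposed) = 93/1126 = 0.082593
Under exogeneity and monotonicity, PS = (p₁ − p₀) / (1 − p₀).
PS = (0.24491 − 0.082593) / (1 − 0.082593) = 0.16232 / 0.91741 ≈ 0.1769

PS ≈ 0.177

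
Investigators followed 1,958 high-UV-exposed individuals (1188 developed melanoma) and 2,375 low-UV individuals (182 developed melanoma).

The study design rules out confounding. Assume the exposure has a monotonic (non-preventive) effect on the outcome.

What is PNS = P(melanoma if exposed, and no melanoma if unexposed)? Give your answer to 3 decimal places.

PNS ≈ 0.530

p₁ = P(outcome | exposed) = 1188/1958 = 0.60674
p₀ = P(outcome | unexposed) = 182/2375 = 0.076632
Under exogeneity and monotonicity, PNS = p₁ − p₀.
PNS = 0.60674 − 0.076632 = 0.53011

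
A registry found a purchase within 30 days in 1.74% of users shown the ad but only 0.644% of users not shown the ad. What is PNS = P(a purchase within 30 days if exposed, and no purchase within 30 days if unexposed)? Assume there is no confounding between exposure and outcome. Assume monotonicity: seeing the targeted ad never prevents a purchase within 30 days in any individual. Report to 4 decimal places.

p₁ = 0.0174, p₀ = 0.00644.
Under exogeneity and monotonicity, PNS = p₁ − p₀.
PNS = 0.0174 − 0.00644 = 0.01096

PNS ≈ 0.0110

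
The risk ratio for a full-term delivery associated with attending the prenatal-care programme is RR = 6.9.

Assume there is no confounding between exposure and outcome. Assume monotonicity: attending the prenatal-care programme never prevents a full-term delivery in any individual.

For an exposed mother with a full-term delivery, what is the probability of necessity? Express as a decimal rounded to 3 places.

Under exogeneity and monotonicity, PN = (RR − 1) / RR = 1 − 1/RR.
PN = (6.9 − 1) / 6.9 = 5.9 / 6.9 ≈ 0.8551

PN ≈ 0.855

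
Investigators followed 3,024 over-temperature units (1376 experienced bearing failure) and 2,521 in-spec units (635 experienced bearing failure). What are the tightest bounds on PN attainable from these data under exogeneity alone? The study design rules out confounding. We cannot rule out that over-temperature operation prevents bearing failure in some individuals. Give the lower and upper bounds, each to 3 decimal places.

0.446 ≤ PN ≤ 1.000

p₁ = P(outcome | exposed) = 1376/3024 = 0.45503
p₀ = P(outcome | unexposed) = 635/2521 = 0.25188
Under exogeneity alone the bounds on PN are max{0,(p₁−p₀)/p₁} ≤ PN ≤ min{1,(1−p₀)/p₁}.
  lower = (p₁ − p₀)/p₁ = 0.20314 / 0.45503 ≈ 0.4464
  upper = min{1, (1 − p₀)/p₁} = 0.74812 / 0.45503 ≈ 1.6441 → capped at 1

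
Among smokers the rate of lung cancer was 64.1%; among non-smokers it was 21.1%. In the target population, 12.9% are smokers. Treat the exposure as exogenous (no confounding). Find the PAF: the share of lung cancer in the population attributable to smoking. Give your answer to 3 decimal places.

PAF ≈ 0.208

p₁ = 0.641, p₀ = 0.211.
Overall risk P(Y=1) = π·p₁ + (1−π)·p₀ = 0.129×0.641 + 0.871×0.211 = 0.26647.
Under exogeneity, PAF = [P(Y=1) − p₀] / P(Y=1).
PAF = (0.26647 − 0.211) / 0.26647 ≈ 0.2082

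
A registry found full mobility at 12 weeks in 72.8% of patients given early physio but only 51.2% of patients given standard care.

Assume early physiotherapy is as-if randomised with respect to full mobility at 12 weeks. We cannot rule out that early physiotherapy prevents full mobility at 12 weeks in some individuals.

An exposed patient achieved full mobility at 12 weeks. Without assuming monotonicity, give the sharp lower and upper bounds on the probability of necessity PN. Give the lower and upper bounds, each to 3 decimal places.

0.297 ≤ PN ≤ 0.670

p₁ = 0.728, p₀ = 0.512.
Under exogeneity alone the bounds on PN are max{0,(p₁−p₀)/p₁} ≤ PN ≤ min{1,(1−p₀)/p₁}.
  lower = (p₁ − p₀)/p₁ = 0.216 / 0.728 ≈ 0.2967
  upper = min{1, (1 − p₀)/p₁} = 0.488 / 0.728 ≈ 0.6703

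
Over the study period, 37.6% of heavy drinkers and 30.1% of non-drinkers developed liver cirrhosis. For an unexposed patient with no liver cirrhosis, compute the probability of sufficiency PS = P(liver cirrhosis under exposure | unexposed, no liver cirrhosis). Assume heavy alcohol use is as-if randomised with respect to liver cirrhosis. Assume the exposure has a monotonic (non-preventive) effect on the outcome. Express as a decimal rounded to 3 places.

PS ≈ 0.107

p₁ = 0.376, p₀ = 0.301.
Under exogeneity and monotonicity, PS = (p₁ − p₀) / (1 − p₀).
PS = (0.376 − 0.301) / (1 − 0.301) = 0.075 / 0.699 ≈ 0.1073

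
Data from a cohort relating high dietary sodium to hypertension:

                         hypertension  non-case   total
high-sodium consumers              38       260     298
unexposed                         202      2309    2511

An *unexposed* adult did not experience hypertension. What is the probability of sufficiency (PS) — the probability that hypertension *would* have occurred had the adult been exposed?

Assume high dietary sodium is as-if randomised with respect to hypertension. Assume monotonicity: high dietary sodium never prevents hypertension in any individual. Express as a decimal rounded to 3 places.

PS ≈ 0.051

p₁ = P(outcome | exposed) = 38/298 = 0.12752
p₀ = P(outcome | unexposed) = 202/2511 = 0.080446
Under exogeneity and monotonicity, PS = (p₁ − p₀)/(1 − p₀).
PS = (0.12752 − 0.080446) / 0.91955 ≈ 0.0512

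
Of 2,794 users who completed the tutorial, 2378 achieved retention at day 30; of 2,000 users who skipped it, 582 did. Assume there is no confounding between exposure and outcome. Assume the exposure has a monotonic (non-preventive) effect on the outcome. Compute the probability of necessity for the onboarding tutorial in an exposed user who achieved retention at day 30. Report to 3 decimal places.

PN ≈ 0.658

p₁ = P(outcome | exposed) = 2378/2794 = 0.85111
p₀ = P(outcome | unexposed) = 582/2000 = 0.291
Under exogeneity and monotonicity, PN = (p₁ − p₀) / p₁.
PN = (0.85111 − 0.291) / 0.85111 = 0.56011 / 0.85111 ≈ 0.6581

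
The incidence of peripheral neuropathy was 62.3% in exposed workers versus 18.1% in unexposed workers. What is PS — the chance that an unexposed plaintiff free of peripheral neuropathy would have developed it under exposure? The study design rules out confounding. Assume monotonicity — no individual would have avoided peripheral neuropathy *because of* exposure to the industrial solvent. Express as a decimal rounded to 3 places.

p₁ = 0.623, p₀ = 0.181.
Under exogeneity and monotonicity, PS = (p₁ − p₀) / (1 − p₀).
PS = (0.623 − 0.181) / (1 − 0.181) = 0.442 / 0.819 ≈ 0.5397

PS ≈ 0.540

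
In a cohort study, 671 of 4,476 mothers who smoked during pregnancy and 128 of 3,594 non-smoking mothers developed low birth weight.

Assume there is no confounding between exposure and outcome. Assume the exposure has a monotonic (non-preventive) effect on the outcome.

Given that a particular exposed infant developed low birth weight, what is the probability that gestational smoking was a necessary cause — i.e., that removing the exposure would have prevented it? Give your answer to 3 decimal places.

p₁ = P(outcome | exposed) = 671/4476 = 0.14991
p₀ = P(outcome | unexposed) = 128/3594 = 0.035615
Under exogeneity and monotonicity, PN = (p₁ − p₀) / p₁.
PN = (0.14991 − 0.035615) / 0.14991 = 0.1143 / 0.14991 ≈ 0.7624

PN ≈ 0.762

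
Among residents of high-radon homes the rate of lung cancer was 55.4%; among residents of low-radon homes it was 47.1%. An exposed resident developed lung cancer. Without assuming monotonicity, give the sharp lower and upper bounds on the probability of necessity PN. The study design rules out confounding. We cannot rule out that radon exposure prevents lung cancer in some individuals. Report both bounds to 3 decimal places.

0.150 ≤ PN ≤ 0.955

p₁ = 0.554, p₀ = 0.471.
Under exogeneity alone the bounds on PN are max{0,(p₁−p₀)/p₁} ≤ PN ≤ min{1,(1−p₀)/p₁}.
  lower = (p₁ − p₀)/p₁ = 0.083 / 0.554 ≈ 0.1498
  upper = min{1, (1 − p₀)/p₁} = 0.529 / 0.554 ≈ 0.9549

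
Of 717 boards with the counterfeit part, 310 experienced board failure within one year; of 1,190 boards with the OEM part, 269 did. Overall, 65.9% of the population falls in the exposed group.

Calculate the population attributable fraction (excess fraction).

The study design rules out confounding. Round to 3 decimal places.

p₁ = P(outcome | exposed) = 310/717 = 0.43236
p₀ = P(outcome | unexposed) = 269/1190 = 0.22605
Overall risk P(Y=1) = π·p₁ + (1−π)·p₀ = 0.659×0.43236 + 0.341×0.22605 = 0.36201.
Under exogeneity, PAF = [P(Y=1) − p₀] / P(Y=1).
PAF = (0.36201 − 0.22605) / 0.36201 ≈ 0.3756

PAF ≈ 0.376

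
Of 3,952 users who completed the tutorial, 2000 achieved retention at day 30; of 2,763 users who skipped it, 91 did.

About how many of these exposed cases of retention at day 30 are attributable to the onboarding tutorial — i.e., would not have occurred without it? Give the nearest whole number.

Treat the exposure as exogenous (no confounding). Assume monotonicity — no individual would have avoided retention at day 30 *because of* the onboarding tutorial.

about 1870 cases

p₁ = P(outcome | exposed) = 2000/3952 = 0.50607
p₀ = P(outcome | unexposed) = 91/2763 = 0.032935
PN = (p₁ − p₀)/p₁ = (0.50607 − 0.032935) / 0.50607 ≈ 0.93492.
Attributable cases ≈ PN × (exposed cases) = 0.93492 × 2000 ≈ 1869.84.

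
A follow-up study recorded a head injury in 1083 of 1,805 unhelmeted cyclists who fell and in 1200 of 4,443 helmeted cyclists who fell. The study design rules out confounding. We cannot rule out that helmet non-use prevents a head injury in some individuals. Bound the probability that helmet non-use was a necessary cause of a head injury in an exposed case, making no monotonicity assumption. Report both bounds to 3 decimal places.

0.550 ≤ PN ≤ 1.000

p₁ = P(outcome | exposed) = 1083/1805 = 0.6
p₀ = P(outcome | unexposed) = 1200/4443 = 0.27009
Under exogeneity alone the bounds on PN are max{0,(p₁−p₀)/p₁} ≤ PN ≤ min{1,(1−p₀)/p₁}.
  lower = (p₁ − p₀)/p₁ = 0.32991 / 0.6 ≈ 0.5499
  upper = min{1, (1 − p₀)/p₁} = 0.72991 / 0.6 ≈ 1.2165 → capped at 1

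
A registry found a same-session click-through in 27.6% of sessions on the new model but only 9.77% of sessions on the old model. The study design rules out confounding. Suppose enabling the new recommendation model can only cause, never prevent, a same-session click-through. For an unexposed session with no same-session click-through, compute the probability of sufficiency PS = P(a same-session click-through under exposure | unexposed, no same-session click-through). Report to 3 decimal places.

PS ≈ 0.198

p₁ = 0.276, p₀ = 0.0977.
Under exogeneity and monotonicity, PS = (p₁ − p₀) / (1 − p₀).
PS = (0.276 − 0.0977) / (1 − 0.0977) = 0.1783 / 0.9023 ≈ 0.1976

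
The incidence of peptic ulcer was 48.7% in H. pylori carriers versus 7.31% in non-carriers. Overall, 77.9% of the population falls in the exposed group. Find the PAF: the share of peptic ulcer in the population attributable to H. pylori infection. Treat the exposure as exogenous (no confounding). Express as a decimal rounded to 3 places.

p₁ = 0.487, p₀ = 0.0731.
Overall risk P(Y=1) = π·p₁ + (1−π)·p₀ = 0.779×0.487 + 0.221×0.0731 = 0.39553.
Under exogeneity, PAF = [P(Y=1) − p₀] / P(Y=1).
PAF = (0.39553 − 0.0731) / 0.39553 ≈ 0.8152

PAF ≈ 0.815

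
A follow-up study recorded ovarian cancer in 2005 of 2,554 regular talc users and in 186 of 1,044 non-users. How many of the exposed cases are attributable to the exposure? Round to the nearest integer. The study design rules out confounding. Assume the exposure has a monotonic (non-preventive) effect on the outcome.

about 1550 cases

p₁ = P(outcome | exposed) = 2005/2554 = 0.78504
p₀ = P(outcome | unexposed) = 186/1044 = 0.17816
PN = (p₁ − p₀)/p₁ = (0.78504 − 0.17816) / 0.78504 ≈ 0.77306.
Attributable cases ≈ PN × (exposed cases) = 0.77306 × 2005 ≈ 1549.98.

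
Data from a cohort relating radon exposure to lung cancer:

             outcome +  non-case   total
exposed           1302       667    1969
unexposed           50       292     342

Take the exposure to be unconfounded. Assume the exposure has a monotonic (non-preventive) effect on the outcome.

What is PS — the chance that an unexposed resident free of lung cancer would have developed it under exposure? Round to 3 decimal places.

PS ≈ 0.603

p₁ = P(outcome | exposed) = 1302/1969 = 0.66125
p₀ = P(outcome | unexposed) = 50/342 = 0.1462
Under exogeneity and monotonicity, PS = (p₁ − p₀) / (1 − p₀).
PS = (0.66125 − 0.1462) / (1 − 0.1462) = 0.51505 / 0.8538 ≈ 0.6032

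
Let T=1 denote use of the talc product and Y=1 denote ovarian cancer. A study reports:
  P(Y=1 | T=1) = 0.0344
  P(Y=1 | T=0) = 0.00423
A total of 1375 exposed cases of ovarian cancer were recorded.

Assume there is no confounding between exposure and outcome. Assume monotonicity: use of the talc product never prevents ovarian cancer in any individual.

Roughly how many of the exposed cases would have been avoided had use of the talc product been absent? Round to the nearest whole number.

Let p₁ = 0.0344, p₀ = 0.00423.
PN = (p₁ − p₀)/p₁ = (0.0344 − 0.00423) / 0.0344 ≈ 0.87703.
Attributable cases ≈ PN × (exposed cases) = 0.87703 × 1375 ≈ 1205.92.

about 1206 cases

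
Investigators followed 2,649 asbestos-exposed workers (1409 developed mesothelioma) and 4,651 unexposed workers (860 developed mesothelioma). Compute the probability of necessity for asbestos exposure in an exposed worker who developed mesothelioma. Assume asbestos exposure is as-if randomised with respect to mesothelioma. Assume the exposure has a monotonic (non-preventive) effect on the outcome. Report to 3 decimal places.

p₁ = P(outcome | exposed) = 1409/2649 = 0.5319
p₀ = P(outcome | unexposed) = 860/4651 = 0.18491
Under exogeneity and monotonicity, PN = (p₁ − p₀) / p₁.
PN = (0.5319 − 0.18491) / 0.5319 = 0.34699 / 0.5319 ≈ 0.6524

PN ≈ 0.652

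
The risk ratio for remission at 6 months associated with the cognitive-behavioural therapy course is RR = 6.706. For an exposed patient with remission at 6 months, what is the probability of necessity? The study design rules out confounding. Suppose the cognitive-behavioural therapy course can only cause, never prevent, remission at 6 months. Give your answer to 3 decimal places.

PN ≈ 0.851

Under exogeneity and monotonicity, PN = (RR − 1) / RR = 1 − 1/RR.
PN = (6.706 − 1) / 6.706 = 5.706 / 6.706 ≈ 0.8509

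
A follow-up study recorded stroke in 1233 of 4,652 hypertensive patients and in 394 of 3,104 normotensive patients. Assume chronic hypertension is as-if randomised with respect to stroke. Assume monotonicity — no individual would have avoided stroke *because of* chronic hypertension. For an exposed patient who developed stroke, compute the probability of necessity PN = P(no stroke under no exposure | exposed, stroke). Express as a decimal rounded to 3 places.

p₁ = P(outcome | exposed) = 1233/4652 = 0.26505
p₀ = P(outcome | unexposed) = 394/3104 = 0.12693
Under exogeneity and monotonicity, PN = (p₁ − p₀) / p₁.
PN = (0.26505 − 0.12693) / 0.26505 = 0.13811 / 0.26505 ≈ 0.5211

PN ≈ 0.521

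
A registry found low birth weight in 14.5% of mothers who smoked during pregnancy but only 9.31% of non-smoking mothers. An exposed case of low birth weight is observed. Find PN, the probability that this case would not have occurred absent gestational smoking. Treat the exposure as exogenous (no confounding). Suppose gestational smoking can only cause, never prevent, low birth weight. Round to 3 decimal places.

p₁ = 0.145, p₀ = 0.0931.
Under exogeneity and monotonicity, PN = (p₁ − p₀) / p₁.
PN = (0.145 − 0.0931) / 0.145 = 0.0519 / 0.145 ≈ 0.3579

PN ≈ 0.358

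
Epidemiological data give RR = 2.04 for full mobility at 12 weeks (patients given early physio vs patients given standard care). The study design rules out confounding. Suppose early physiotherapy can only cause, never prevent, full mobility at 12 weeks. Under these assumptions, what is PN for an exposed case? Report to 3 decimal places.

PN ≈ 0.510

Under exogeneity and monotonicity, PN = (RR − 1) / RR = 1 − 1/RR.
PN = (2.04 − 1) / 2.04 = 1.04 / 2.04 ≈ 0.5098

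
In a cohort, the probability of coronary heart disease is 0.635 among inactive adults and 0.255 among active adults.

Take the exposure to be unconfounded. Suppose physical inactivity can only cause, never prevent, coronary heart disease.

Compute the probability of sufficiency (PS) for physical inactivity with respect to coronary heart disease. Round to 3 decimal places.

Let p₁ = 0.635, p₀ = 0.255.
Under exogeneity and monotonicity, PS = (p₁ − p₀) / (1 − p₀).
PS = (0.635 − 0.255) / (1 − 0.255) = 0.38 / 0.745 ≈ 0.5101

PS ≈ 0.510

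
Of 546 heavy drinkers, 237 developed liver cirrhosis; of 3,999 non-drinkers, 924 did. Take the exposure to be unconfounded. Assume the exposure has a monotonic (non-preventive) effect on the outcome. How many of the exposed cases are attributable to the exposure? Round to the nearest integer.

p₁ = P(outcome | exposed) = 237/546 = 0.43407
p₀ = P(outcome | unexposed) = 924/3999 = 0.23106
PN = (p₁ − p₀)/p₁ = (0.43407 − 0.23106) / 0.43407 ≈ 0.46769.
Attributable cases ≈ PN × (exposed cases) = 0.46769 × 237 ≈ 110.84.

about 111 cases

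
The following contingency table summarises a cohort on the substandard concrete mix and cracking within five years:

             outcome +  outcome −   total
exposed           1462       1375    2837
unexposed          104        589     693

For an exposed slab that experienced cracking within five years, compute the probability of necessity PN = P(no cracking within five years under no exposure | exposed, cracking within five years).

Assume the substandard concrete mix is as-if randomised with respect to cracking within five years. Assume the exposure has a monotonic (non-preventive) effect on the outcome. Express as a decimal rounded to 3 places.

p₁ = P(outcome | exposed) = 1462/2837 = 0.51533
p₀ = P(outcome | unexposed) = 104/693 = 0.15007
Under exogeneity and monotonicity, PN = (p₁ − p₀)/p₁.
PN = (0.51533 − 0.15007) / 0.51533 ≈ 0.7088

PN ≈ 0.709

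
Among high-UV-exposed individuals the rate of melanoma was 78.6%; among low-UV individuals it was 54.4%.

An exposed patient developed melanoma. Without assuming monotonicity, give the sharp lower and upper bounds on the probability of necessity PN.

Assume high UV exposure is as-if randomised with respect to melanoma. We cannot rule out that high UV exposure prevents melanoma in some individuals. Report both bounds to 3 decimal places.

p₁ = 0.786, p₀ = 0.544.
Under exogeneity alone the bounds on PN are max{0,(p₁−p₀)/p₁} ≤ PN ≤ min{1,(1−p₀)/p₁}.
  lower = (p₁ − p₀)/p₁ = 0.242 / 0.786 ≈ 0.3079
  upper = min{1, (1 − p₀)/p₁} = 0.456 / 0.786 ≈ 0.5802

0.308 ≤ PN ≤ 0.580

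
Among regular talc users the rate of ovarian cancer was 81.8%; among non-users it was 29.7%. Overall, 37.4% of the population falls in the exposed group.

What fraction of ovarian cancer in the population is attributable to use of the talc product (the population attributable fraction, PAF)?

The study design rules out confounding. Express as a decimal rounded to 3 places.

PAF ≈ 0.396

p₁ = 0.818, p₀ = 0.297.
Overall risk P(Y=1) = π·p₁ + (1−π)·p₀ = 0.374×0.818 + 0.626×0.297 = 0.49185.
Under exogeneity, PAF = [P(Y=1) − p₀] / P(Y=1).
PAF = (0.49185 − 0.297) / 0.49185 ≈ 0.3962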